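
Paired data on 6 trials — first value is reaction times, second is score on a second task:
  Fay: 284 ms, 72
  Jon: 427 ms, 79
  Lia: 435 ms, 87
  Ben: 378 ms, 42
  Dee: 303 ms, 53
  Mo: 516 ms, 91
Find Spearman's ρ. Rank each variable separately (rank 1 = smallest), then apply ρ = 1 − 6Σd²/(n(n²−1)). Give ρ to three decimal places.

0.771

Ranks of variable 1: 1, 4, 5, 3, 2, 6
Ranks of variable 2: 3, 4, 5, 1, 2, 6
d = r₁ − r₂: -2, 0, 0, 2, 0, 0
d²: 4, 0, 0, 4, 0, 0; Σd² = 8
ρ = 1 − 6·8/(6·35) = 1 − 48/210 = 0.771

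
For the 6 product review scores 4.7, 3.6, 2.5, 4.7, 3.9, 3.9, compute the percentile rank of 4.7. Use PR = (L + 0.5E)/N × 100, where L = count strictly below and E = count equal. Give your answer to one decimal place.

83.3

N = 6.
Strictly below 4.7: 4. Equal to 4.7: 2.
PR = (4 + 0.5·2)/6 × 100 = 83.3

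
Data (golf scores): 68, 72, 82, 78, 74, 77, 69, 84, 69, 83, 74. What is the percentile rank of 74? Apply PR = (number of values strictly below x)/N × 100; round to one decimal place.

N = 11.
Strictly below 74: 4. Equal to 74: 2.
PR = 4/11 × 100 = 36.4

36.4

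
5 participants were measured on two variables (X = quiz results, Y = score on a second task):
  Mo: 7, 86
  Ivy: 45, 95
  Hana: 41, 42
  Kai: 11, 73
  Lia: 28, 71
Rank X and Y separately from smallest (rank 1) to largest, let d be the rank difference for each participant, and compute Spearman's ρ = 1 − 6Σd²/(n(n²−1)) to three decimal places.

0.000

Ranks of variable 1: 1, 5, 4, 2, 3
Ranks of variable 2: 4, 5, 1, 3, 2
d = r₁ − r₂: -3, 0, 3, -1, 1
d²: 9, 0, 9, 1, 1; Σd² = 20
ρ = 1 − 6·20/(5·24) = 1 − 120/120 = 0.000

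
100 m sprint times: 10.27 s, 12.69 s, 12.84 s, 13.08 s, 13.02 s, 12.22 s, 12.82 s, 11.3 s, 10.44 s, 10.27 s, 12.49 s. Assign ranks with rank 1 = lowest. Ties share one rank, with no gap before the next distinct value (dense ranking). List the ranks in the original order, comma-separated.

Sorted (ascending): 10.27, 10.27, 10.44, 11.3, 12.22, 12.49, 12.69, 12.82, 12.84, 13.02, 13.08
The 2 values of 10.27 share dense rank 1.
Remaining distinct values take the next consecutive integers.

1, 6, 8, 10, 9, 4, 7, 3, 2, 1, 5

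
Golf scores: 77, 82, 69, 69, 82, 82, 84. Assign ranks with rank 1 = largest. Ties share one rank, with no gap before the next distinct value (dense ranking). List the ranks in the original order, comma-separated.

3, 2, 4, 4, 2, 2, 1

Sorted (descending): 84, 82, 82, 82, 77, 69, 69
The 3 values of 82 share dense rank 2.
The 2 values of 69 share dense rank 4.
Remaining distinct values take the next consecutive integers.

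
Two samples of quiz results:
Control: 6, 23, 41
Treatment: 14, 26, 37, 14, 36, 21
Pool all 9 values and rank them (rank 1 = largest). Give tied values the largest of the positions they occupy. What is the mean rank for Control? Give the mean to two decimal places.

Sorted (descending): 41, 37, 36, 26, 23, 21, 14, 14, 6
The 2 values of 14 occupy positions 7–8 → each gets rank 8.
Control values → pooled ranks: 6→9, 23→5, 41→1
Mean rank = (9 + 5 + 1) / 3 = 5.00

5.00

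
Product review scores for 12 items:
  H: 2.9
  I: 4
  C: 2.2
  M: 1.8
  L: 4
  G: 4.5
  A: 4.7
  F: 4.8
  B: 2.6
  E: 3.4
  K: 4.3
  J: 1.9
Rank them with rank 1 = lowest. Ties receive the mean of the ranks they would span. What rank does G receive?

10

Sorted (ascending): 1.8, 1.9, 2.2, 2.6, 2.9, 3.4, 4, 4, 4.3, 4.5, 4.7, 4.8
The 2 values of 4 occupy positions 7–8 → average rank (7+8)/2 = 7.5.
G has value 4.5 → rank 10.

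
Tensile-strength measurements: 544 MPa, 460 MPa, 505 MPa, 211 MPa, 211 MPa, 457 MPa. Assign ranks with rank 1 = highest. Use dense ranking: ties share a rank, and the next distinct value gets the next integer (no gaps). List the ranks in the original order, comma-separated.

1, 3, 2, 5, 5, 4

Sorted (descending): 544, 505, 460, 457, 211, 211
The 2 values of 211 share dense rank 5.
Remaining distinct values take the next consecutive integers.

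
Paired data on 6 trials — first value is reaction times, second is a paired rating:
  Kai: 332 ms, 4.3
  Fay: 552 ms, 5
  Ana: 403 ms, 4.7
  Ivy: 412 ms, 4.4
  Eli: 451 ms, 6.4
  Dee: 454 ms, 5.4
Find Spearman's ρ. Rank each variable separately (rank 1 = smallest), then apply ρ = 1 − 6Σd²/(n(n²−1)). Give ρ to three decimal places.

0.714

Ranks of variable 1: 1, 6, 2, 3, 4, 5
Ranks of variable 2: 1, 4, 3, 2, 6, 5
d = r₁ − r₂: 0, 2, -1, 1, -2, 0
d²: 0, 4, 1, 1, 4, 0; Σd² = 10
ρ = 1 − 6·10/(6·35) = 1 − 60/210 = 0.714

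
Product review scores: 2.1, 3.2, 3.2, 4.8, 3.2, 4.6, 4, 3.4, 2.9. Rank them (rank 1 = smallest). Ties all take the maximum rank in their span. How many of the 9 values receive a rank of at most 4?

2

Sorted (ascending): 2.1, 2.9, 3.2, 3.2, 3.2, 3.4, 4, 4.6, 4.8
The 3 values of 3.2 occupy positions 3–5 → each gets rank 5.
Ranks ≤ 4: {1, 2} → 2 values.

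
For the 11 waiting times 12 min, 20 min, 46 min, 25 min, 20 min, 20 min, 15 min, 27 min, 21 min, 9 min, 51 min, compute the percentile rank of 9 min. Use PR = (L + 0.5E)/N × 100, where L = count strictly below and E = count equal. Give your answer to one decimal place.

4.5

N = 11.
Strictly below 9: 0. Equal to 9: 1.
PR = (0 + 0.5·1)/11 × 100 = 4.5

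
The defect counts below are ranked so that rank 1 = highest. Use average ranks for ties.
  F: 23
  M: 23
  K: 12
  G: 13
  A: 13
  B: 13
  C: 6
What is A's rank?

Sorted (descending): 23, 23, 13, 13, 13, 12, 6
The 2 values of 23 occupy positions 1–2 → average rank (1+2)/2 = 1.5.
The 3 values of 13 occupy positions 3–5 → average rank 4.
A has value 13 → rank 4.

4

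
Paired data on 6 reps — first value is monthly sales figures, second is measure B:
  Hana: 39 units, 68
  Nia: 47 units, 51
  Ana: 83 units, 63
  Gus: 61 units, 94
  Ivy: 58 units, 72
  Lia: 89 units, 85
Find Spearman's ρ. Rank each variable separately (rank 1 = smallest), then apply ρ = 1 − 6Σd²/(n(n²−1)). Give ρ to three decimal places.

Ranks of variable 1: 1, 2, 5, 4, 3, 6
Ranks of variable 2: 3, 1, 2, 6, 4, 5
d = r₁ − r₂: -2, 1, 3, -2, -1, 1
d²: 4, 1, 9, 4, 1, 1; Σd² = 20
ρ = 1 − 6·20/(6·35) = 1 − 120/210 = 0.429

0.429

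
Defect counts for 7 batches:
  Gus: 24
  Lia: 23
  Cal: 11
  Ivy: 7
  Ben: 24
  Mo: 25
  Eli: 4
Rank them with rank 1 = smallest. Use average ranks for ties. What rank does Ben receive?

Sorted (ascending): 4, 7, 11, 23, 24, 24, 25
The 2 values of 24 occupy positions 5–6 → average rank (5+6)/2 = 5.5.
Ben has value 24 → rank 5.5.

5.5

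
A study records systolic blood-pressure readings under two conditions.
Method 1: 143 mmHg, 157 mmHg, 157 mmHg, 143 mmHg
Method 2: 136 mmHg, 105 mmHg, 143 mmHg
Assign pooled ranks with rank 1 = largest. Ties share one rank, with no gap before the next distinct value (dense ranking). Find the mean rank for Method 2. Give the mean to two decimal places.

3.00

Sorted (descending): 157, 157, 143, 143, 143, 136, 105
The 2 values of 157 share dense rank 1.
The 3 values of 143 share dense rank 2.
Remaining distinct values take the next consecutive integers.
Method 2 values → pooled ranks: 136→3, 105→4, 143→2
Mean rank = (3 + 4 + 2) / 3 = 3.00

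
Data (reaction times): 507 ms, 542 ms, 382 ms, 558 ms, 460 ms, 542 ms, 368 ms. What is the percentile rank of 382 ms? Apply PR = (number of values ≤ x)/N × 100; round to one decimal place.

N = 7.
Strictly below 382: 1. Equal to 382: 1.
PR = 2/7 × 100 = 28.6

28.6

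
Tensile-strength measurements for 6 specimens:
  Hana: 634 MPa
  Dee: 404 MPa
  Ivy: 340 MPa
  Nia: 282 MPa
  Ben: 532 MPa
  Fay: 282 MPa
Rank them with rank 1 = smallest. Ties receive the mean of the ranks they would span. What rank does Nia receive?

Sorted (ascending): 282, 282, 340, 404, 532, 634
The 2 values of 282 occupy positions 1–2 → average rank (1+2)/2 = 1.5.
Nia has value 282 MPa → rank 1.5.

1.5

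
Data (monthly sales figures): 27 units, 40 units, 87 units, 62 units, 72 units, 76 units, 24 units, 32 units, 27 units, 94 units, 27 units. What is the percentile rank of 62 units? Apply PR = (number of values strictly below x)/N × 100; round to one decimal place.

54.5

N = 11.
Strictly below 62: 6. Equal to 62: 1.
PR = 6/11 × 100 = 54.5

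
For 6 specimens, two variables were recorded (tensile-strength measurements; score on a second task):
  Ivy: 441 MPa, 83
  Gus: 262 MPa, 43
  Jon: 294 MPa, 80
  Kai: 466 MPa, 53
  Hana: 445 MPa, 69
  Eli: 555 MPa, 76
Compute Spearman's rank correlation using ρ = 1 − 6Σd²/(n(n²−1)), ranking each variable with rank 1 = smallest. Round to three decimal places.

0.086

Ranks of variable 1: 3, 1, 2, 5, 4, 6
Ranks of variable 2: 6, 1, 5, 2, 3, 4
d = r₁ − r₂: -3, 0, -3, 3, 1, 2
d²: 9, 0, 9, 9, 1, 4; Σd² = 32
ρ = 1 − 6·32/(6·35) = 1 − 192/210 = 0.086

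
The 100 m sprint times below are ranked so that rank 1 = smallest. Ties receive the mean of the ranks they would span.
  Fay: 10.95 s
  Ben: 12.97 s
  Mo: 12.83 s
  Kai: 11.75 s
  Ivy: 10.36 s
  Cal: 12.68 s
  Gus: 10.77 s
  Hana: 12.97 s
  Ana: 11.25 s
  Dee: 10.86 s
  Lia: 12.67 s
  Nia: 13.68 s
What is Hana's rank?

10.5

Sorted (ascending): 10.36, 10.77, 10.86, 10.95, 11.25, 11.75, 12.67, 12.68, 12.83, 12.97, 12.97, 13.68
The 2 values of 12.97 occupy positions 10–11 → average rank (10+11)/2 = 10.5.
Hana has value 12.97 s → rank 10.5.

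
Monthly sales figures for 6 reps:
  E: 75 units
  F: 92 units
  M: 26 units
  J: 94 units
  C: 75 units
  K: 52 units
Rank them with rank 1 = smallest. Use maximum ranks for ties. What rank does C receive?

Sorted (ascending): 26, 52, 75, 75, 92, 94
The 2 values of 75 occupy positions 3–4 → each gets rank 4.
C has value 75 units → rank 4.

4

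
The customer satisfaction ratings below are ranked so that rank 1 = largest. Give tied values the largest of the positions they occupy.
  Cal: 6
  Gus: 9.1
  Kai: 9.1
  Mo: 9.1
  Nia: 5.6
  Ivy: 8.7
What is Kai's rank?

3

Sorted (descending): 9.1, 9.1, 9.1, 8.7, 6, 5.6
The 3 values of 9.1 occupy positions 1–3 → each gets rank 3.
Kai has value 9.1 → rank 3.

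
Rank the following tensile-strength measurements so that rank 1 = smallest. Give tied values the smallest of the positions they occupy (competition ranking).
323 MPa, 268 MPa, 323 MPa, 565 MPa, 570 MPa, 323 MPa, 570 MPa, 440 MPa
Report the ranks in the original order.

2, 1, 2, 6, 7, 2, 7, 5

Sorted (ascending): 268, 323, 323, 323, 440, 565, 570, 570
The 3 values of 323 occupy positions 2–4 → each gets rank 2.
The 2 values of 570 occupy positions 7–8 → each gets rank 7.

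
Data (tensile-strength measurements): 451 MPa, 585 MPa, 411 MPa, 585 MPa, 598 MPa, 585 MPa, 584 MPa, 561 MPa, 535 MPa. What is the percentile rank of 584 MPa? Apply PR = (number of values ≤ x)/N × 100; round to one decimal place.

55.6

N = 9.
Strictly below 584: 4. Equal to 584: 1.
PR = 5/9 × 100 = 55.6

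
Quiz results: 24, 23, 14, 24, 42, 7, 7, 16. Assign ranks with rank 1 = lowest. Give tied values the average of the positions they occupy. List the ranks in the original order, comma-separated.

Sorted (ascending): 7, 7, 14, 16, 23, 24, 24, 42
The 2 values of 7 occupy positions 1–2 → average rank (1+2)/2 = 1.5.
The 2 values of 24 occupy positions 6–7 → average rank (6+7)/2 = 6.5.

6.5, 5, 3, 6.5, 8, 1.5, 1.5, 4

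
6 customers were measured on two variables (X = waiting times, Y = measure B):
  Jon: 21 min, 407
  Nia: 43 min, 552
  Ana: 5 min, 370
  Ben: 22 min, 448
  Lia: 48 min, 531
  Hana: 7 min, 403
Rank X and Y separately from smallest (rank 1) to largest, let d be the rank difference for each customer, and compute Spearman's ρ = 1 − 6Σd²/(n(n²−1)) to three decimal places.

Ranks of variable 1: 3, 5, 1, 4, 6, 2
Ranks of variable 2: 3, 6, 1, 4, 5, 2
d = r₁ − r₂: 0, -1, 0, 0, 1, 0
d²: 0, 1, 0, 0, 1, 0; Σd² = 2
ρ = 1 − 6·2/(6·35) = 1 − 12/210 = 0.943

0.943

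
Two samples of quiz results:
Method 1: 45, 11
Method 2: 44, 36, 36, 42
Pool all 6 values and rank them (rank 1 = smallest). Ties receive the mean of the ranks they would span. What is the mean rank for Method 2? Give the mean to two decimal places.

Sorted (ascending): 11, 36, 36, 42, 44, 45
The 2 values of 36 occupy positions 2–3 → average rank (2+3)/2 = 2.5.
Method 2 values → pooled ranks: 44→5, 36→2.5, 36→2.5, 42→4
Mean rank = (5 + 2.5 + 2.5 + 4) / 4 = 3.50

3.50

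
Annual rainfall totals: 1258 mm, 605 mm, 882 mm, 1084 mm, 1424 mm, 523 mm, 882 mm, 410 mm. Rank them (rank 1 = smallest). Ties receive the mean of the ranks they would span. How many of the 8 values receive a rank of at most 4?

3

Sorted (ascending): 410, 523, 605, 882, 882, 1084, 1258, 1424
The 2 values of 882 occupy positions 4–5 → average rank (4+5)/2 = 4.5.
Ranks ≤ 4: {1, 2, 3} → 3 values.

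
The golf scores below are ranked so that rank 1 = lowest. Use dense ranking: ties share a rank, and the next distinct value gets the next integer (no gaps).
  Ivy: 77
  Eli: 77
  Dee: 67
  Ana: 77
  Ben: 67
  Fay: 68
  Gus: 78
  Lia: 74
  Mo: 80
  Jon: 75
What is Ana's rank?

5

Sorted (ascending): 67, 67, 68, 74, 75, 77, 77, 77, 78, 80
The 2 values of 67 share dense rank 1.
The 3 values of 77 share dense rank 5.
Remaining distinct values take the next consecutive integers.
Ana has value 77 → rank 5.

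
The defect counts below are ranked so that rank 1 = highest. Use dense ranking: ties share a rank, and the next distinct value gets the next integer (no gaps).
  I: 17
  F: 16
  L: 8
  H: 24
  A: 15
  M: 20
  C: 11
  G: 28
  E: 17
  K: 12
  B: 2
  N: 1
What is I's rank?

Sorted (descending): 28, 24, 20, 17, 17, 16, 15, 12, 11, 8, 2, 1
The 2 values of 17 share dense rank 4.
Remaining distinct values take the next consecutive integers.
I has value 17 → rank 4.

4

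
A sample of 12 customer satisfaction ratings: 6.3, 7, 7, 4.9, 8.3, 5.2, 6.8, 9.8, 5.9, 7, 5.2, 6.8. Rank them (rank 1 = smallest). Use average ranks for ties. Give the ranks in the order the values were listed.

Sorted (ascending): 4.9, 5.2, 5.2, 5.9, 6.3, 6.8, 6.8, 7, 7, 7, 8.3, 9.8
The 2 values of 5.2 occupy positions 2–3 → average rank (2+3)/2 = 2.5.
The 2 values of 6.8 occupy positions 6–7 → average rank (6+7)/2 = 6.5.
The 3 values of 7 occupy positions 8–10 → average rank 9.

5, 9, 9, 1, 11, 2.5, 6.5, 12, 4, 9, 2.5, 6.5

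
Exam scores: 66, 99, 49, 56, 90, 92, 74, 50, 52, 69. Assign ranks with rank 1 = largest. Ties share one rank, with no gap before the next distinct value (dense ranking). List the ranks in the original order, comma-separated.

Sorted (descending): 99, 92, 90, 74, 69, 66, 56, 52, 50, 49
No ties — each value takes its position as its rank.

6, 1, 10, 7, 3, 2, 4, 9, 8, 5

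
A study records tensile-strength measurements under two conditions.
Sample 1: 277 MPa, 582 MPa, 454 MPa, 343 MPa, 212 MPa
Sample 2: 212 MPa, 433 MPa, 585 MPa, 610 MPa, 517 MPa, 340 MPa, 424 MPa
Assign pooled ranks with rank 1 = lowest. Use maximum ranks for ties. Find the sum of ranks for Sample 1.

28

Sorted (ascending): 212, 212, 277, 340, 343, 424, 433, 454, 517, 582, 585, 610
The 2 values of 212 occupy positions 1–2 → each gets rank 2.
Sample 1 values → pooled ranks: 277→3, 582→10, 454→8, 343→5, 212→2
Rank sum = 3 + 10 + 8 + 5 + 2 = 28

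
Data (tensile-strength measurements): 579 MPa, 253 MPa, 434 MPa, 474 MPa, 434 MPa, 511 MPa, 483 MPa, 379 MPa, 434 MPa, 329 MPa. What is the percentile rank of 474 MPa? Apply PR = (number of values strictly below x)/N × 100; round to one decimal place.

60.0

N = 10.
Strictly below 474: 6. Equal to 474: 1.
PR = 6/10 × 100 = 60.0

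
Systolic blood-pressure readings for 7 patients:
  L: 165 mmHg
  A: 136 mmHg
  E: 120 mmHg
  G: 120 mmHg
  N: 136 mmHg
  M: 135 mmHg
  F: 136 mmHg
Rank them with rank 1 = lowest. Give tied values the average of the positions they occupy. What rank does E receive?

1.5

Sorted (ascending): 120, 120, 135, 136, 136, 136, 165
The 2 values of 120 occupy positions 1–2 → average rank (1+2)/2 = 1.5.
The 3 values of 136 occupy positions 4–6 → average rank 5.
E has value 120 mmHg → rank 1.5.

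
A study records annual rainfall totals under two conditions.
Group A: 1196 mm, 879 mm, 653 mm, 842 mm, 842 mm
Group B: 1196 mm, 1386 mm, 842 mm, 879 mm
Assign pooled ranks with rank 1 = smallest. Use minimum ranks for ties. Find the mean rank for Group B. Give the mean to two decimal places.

5.75

Sorted (ascending): 653, 842, 842, 842, 879, 879, 1196, 1196, 1386
The 3 values of 842 occupy positions 2–4 → each gets rank 2.
The 2 values of 879 occupy positions 5–6 → each gets rank 5.
The 2 values of 1196 occupy positions 7–8 → each gets rank 7.
Group B values → pooled ranks: 1196→7, 1386→9, 842→2, 879→5
Mean rank = (7 + 9 + 2 + 5) / 4 = 5.75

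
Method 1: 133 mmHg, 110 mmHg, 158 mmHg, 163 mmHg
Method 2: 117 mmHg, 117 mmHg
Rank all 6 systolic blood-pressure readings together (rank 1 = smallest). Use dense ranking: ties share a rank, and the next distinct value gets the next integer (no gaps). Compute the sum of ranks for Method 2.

Sorted (ascending): 110, 117, 117, 133, 158, 163
The 2 values of 117 share dense rank 2.
Remaining distinct values take the next consecutive integers.
Method 2 values → pooled ranks: 117→2, 117→2
Rank sum = 2 + 2 = 4

4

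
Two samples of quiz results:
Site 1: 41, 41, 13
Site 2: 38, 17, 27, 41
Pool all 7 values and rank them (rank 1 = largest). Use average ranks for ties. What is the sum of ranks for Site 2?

Sorted (descending): 41, 41, 41, 38, 27, 17, 13
The 3 values of 41 occupy positions 1–3 → average rank 2.
Site 2 values → pooled ranks: 38→4, 17→6, 27→5, 41→2
Rank sum = 4 + 6 + 5 + 2 = 17

17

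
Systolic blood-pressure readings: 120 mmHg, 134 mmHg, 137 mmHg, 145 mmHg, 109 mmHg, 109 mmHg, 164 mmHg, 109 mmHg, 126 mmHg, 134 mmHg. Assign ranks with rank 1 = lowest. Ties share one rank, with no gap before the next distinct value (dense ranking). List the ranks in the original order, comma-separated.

Sorted (ascending): 109, 109, 109, 120, 126, 134, 134, 137, 145, 164
The 3 values of 109 share dense rank 1.
The 2 values of 134 share dense rank 4.
Remaining distinct values take the next consecutive integers.

2, 4, 5, 6, 1, 1, 7, 1, 3, 4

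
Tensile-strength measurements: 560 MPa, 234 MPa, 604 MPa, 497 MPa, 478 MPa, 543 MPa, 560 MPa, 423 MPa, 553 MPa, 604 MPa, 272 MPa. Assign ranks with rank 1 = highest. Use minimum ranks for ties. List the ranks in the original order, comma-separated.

3, 11, 1, 7, 8, 6, 3, 9, 5, 1, 10

Sorted (descending): 604, 604, 560, 560, 553, 543, 497, 478, 423, 272, 234
The 2 values of 604 occupy positions 1–2 → each gets rank 1.
The 2 values of 560 occupy positions 3–4 → each gets rank 3.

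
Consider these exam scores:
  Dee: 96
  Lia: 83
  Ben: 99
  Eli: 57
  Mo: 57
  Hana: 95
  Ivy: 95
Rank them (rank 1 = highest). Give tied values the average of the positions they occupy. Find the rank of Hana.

Sorted (descending): 99, 96, 95, 95, 83, 57, 57
The 2 values of 95 occupy positions 3–4 → average rank (3+4)/2 = 3.5.
The 2 values of 57 occupy positions 6–7 → average rank (6+7)/2 = 6.5.
Hana has value 95 → rank 3.5.

3.5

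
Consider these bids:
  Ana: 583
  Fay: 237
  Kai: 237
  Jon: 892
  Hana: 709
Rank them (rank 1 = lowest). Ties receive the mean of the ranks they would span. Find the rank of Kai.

1.5

Sorted (ascending): 237, 237, 583, 709, 892
The 2 values of 237 occupy positions 1–2 → average rank (1+2)/2 = 1.5.
Kai has value 237 → rank 1.5.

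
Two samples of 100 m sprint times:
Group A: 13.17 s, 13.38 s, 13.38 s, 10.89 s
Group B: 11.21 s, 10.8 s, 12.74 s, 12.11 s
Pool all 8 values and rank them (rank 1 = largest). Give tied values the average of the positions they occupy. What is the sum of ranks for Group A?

13

Sorted (descending): 13.38, 13.38, 13.17, 12.74, 12.11, 11.21, 10.89, 10.8
The 2 values of 13.38 occupy positions 1–2 → average rank (1+2)/2 = 1.5.
Group A values → pooled ranks: 13.17→3, 13.38→1.5, 13.38→1.5, 10.89→7
Rank sum = 3 + 1.5 + 1.5 + 7 = 13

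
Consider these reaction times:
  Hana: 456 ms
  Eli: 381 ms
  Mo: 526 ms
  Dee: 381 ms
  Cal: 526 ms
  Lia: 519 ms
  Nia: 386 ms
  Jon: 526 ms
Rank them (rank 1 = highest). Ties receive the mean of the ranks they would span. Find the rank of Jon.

Sorted (descending): 526, 526, 526, 519, 456, 386, 381, 381
The 3 values of 526 occupy positions 1–3 → average rank 2.
The 2 values of 381 occupy positions 7–8 → average rank (7+8)/2 = 7.5.
Jon has value 526 ms → rank 2.

2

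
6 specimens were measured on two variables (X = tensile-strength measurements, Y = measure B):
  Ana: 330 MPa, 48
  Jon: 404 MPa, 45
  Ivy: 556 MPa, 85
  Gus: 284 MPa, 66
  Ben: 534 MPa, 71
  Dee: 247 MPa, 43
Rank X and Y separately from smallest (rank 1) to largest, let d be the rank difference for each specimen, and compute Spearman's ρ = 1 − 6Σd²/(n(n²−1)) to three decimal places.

0.771

Ranks of variable 1: 3, 4, 6, 2, 5, 1
Ranks of variable 2: 3, 2, 6, 4, 5, 1
d = r₁ − r₂: 0, 2, 0, -2, 0, 0
d²: 0, 4, 0, 4, 0, 0; Σd² = 8
ρ = 1 − 6·8/(6·35) = 1 − 48/210 = 0.771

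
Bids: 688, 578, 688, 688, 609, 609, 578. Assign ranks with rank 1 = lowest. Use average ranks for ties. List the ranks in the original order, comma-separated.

Sorted (ascending): 578, 578, 609, 609, 688, 688, 688
The 2 values of 578 occupy positions 1–2 → average rank (1+2)/2 = 1.5.
The 2 values of 609 occupy positions 3–4 → average rank (3+4)/2 = 3.5.
The 3 values of 688 occupy positions 5–7 → average rank 6.

6, 1.5, 6, 6, 3.5, 3.5, 1.5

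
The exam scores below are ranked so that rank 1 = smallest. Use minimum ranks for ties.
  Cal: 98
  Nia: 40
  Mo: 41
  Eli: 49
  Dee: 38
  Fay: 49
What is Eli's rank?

4

Sorted (ascending): 38, 40, 41, 49, 49, 98
The 2 values of 49 occupy positions 4–5 → each gets rank 4.
Eli has value 49 → rank 4.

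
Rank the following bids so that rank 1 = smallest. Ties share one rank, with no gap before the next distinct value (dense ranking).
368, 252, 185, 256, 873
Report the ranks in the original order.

4, 2, 1, 3, 5

Sorted (ascending): 185, 252, 256, 368, 873
No ties — each value takes its position as its rank.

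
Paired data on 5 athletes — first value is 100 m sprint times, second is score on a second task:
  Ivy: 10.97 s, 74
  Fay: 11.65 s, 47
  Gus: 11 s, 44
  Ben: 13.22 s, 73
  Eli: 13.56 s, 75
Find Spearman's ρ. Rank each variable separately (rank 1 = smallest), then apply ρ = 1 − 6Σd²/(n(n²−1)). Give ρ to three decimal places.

Ranks of variable 1: 1, 3, 2, 4, 5
Ranks of variable 2: 4, 2, 1, 3, 5
d = r₁ − r₂: -3, 1, 1, 1, 0
d²: 9, 1, 1, 1, 0; Σd² = 12
ρ = 1 − 6·12/(5·24) = 1 − 72/120 = 0.400

0.400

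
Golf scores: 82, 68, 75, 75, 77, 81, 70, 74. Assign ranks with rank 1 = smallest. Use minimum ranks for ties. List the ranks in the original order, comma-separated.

8, 1, 4, 4, 6, 7, 2, 3

Sorted (ascending): 68, 70, 74, 75, 75, 77, 81, 82
The 2 values of 75 occupy positions 4–5 → each gets rank 4.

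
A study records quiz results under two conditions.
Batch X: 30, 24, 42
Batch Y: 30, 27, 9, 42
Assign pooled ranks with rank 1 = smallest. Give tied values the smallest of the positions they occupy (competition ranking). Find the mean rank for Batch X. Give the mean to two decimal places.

4.00

Sorted (ascending): 9, 24, 27, 30, 30, 42, 42
The 2 values of 30 occupy positions 4–5 → each gets rank 4.
The 2 values of 42 occupy positions 6–7 → each gets rank 6.
Batch X values → pooled ranks: 30→4, 24→2, 42→6
Mean rank = (4 + 2 + 6) / 3 = 4.00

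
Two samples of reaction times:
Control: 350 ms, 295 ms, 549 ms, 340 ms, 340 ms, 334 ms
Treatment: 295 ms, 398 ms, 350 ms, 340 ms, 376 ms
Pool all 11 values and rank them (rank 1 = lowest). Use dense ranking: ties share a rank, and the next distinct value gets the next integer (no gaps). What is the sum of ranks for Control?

20

Sorted (ascending): 295, 295, 334, 340, 340, 340, 350, 350, 376, 398, 549
The 2 values of 295 share dense rank 1.
The 3 values of 340 share dense rank 3.
The 2 values of 350 share dense rank 4.
Remaining distinct values take the next consecutive integers.
Control values → pooled ranks: 350→4, 295→1, 549→7, 340→3, 340→3, 334→2
Rank sum = 4 + 1 + 7 + 3 + 3 + 2 = 20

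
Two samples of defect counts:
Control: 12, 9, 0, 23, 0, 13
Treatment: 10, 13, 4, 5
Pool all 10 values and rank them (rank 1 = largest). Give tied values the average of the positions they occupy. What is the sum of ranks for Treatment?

Sorted (descending): 23, 13, 13, 12, 10, 9, 5, 4, 0, 0
The 2 values of 13 occupy positions 2–3 → average rank (2+3)/2 = 2.5.
The 2 values of 0 occupy positions 9–10 → average rank (9+10)/2 = 9.5.
Treatment values → pooled ranks: 10→5, 13→2.5, 4→8, 5→7
Rank sum = 5 + 2.5 + 8 + 7 = 22.5

22.5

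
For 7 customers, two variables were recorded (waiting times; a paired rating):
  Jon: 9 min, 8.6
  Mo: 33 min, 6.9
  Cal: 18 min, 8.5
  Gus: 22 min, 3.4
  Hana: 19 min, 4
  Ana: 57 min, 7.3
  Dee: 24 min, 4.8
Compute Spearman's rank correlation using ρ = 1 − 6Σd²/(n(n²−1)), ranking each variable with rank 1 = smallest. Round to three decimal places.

Ranks of variable 1: 1, 6, 2, 4, 3, 7, 5
Ranks of variable 2: 7, 4, 6, 1, 2, 5, 3
d = r₁ − r₂: -6, 2, -4, 3, 1, 2, 2
d²: 36, 4, 16, 9, 1, 4, 4; Σd² = 74
ρ = 1 − 6·74/(7·48) = 1 − 444/336 = -0.321

-0.321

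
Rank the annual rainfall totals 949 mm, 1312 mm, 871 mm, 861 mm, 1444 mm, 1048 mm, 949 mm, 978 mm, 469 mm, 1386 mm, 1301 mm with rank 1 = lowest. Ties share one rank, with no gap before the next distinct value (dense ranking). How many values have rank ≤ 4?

Sorted (ascending): 469, 861, 871, 949, 949, 978, 1048, 1301, 1312, 1386, 1444
The 2 values of 949 share dense rank 4.
Remaining distinct values take the next consecutive integers.
Ranks ≤ 4: {1, 2, 3, 4, 4} → 5 values.

5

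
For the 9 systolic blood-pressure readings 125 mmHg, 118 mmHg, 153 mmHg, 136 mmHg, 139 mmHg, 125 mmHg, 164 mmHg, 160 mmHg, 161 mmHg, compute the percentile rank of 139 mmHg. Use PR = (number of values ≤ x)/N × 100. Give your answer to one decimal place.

N = 9.
Strictly below 139: 4. Equal to 139: 1.
PR = 5/9 × 100 = 55.6

55.6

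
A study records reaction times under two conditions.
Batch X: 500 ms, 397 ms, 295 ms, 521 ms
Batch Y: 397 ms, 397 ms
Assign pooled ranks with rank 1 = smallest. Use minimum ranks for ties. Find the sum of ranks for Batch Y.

Sorted (ascending): 295, 397, 397, 397, 500, 521
The 3 values of 397 occupy positions 2–4 → each gets rank 2.
Batch Y values → pooled ranks: 397→2, 397→2
Rank sum = 2 + 2 = 4

4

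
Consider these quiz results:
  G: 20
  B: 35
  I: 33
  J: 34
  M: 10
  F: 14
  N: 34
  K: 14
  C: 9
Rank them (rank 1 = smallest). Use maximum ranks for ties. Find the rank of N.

8

Sorted (ascending): 9, 10, 14, 14, 20, 33, 34, 34, 35
The 2 values of 14 occupy positions 3–4 → each gets rank 4.
The 2 values of 34 occupy positions 7–8 → each gets rank 8.
N has value 34 → rank 8.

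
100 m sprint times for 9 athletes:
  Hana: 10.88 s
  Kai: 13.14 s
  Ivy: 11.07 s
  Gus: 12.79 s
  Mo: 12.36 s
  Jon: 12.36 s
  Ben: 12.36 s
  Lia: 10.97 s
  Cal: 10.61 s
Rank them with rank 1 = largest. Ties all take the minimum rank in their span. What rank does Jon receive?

Sorted (descending): 13.14, 12.79, 12.36, 12.36, 12.36, 11.07, 10.97, 10.88, 10.61
The 3 values of 12.36 occupy positions 3–5 → each gets rank 3.
Jon has value 12.36 s → rank 3.

3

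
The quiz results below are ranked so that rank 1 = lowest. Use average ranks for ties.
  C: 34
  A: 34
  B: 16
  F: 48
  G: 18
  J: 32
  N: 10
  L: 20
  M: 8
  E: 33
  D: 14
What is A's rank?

9.5

Sorted (ascending): 8, 10, 14, 16, 18, 20, 32, 33, 34, 34, 48
The 2 values of 34 occupy positions 9–10 → average rank (9+10)/2 = 9.5.
A has value 34 → rank 9.5.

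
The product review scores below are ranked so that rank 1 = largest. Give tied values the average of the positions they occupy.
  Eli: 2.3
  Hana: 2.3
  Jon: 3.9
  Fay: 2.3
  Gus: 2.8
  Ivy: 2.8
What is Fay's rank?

Sorted (descending): 3.9, 2.8, 2.8, 2.3, 2.3, 2.3
The 2 values of 2.8 occupy positions 2–3 → average rank (2+3)/2 = 2.5.
The 3 values of 2.3 occupy positions 4–6 → average rank 5.
Fay has value 2.3 → rank 5.

5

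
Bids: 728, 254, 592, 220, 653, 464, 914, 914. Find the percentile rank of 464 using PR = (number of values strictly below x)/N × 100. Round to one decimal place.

N = 8.
Strictly below 464: 2. Equal to 464: 1.
PR = 2/8 × 100 = 25.0

25.0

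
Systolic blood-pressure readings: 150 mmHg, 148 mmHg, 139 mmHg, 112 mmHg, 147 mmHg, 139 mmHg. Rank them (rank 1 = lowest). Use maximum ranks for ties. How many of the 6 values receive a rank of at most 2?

Sorted (ascending): 112, 139, 139, 147, 148, 150
The 2 values of 139 occupy positions 2–3 → each gets rank 3.
Ranks ≤ 2: {1} → 1 value.

1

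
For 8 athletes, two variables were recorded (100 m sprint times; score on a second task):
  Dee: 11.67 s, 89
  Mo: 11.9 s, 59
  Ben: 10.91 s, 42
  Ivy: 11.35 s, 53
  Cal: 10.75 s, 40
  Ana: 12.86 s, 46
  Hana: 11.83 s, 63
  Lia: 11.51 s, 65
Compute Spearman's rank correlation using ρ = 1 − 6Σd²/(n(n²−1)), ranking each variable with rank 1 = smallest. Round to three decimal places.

Ranks of variable 1: 5, 7, 2, 3, 1, 8, 6, 4
Ranks of variable 2: 8, 5, 2, 4, 1, 3, 6, 7
d = r₁ − r₂: -3, 2, 0, -1, 0, 5, 0, -3
d²: 9, 4, 0, 1, 0, 25, 0, 9; Σd² = 48
ρ = 1 − 6·48/(8·63) = 1 − 288/504 = 0.429

0.429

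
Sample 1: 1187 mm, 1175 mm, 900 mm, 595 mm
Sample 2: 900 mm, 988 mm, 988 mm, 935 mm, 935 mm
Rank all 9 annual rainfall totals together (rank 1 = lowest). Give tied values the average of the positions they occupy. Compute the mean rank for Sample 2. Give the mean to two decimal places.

Sorted (ascending): 595, 900, 900, 935, 935, 988, 988, 1175, 1187
The 2 values of 900 occupy positions 2–3 → average rank (2+3)/2 = 2.5.
The 2 values of 935 occupy positions 4–5 → average rank (4+5)/2 = 4.5.
The 2 values of 988 occupy positions 6–7 → average rank (6+7)/2 = 6.5.
Sample 2 values → pooled ranks: 900→2.5, 988→6.5, 988→6.5, 935→4.5, 935→4.5
Mean rank = (2.5 + 6.5 + 6.5 + 4.5 + 4.5) / 5 = 4.90

4.90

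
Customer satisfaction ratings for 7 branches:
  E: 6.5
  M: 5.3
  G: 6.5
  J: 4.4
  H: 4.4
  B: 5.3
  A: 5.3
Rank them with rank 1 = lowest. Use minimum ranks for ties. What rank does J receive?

Sorted (ascending): 4.4, 4.4, 5.3, 5.3, 5.3, 6.5, 6.5
The 2 values of 4.4 occupy positions 1–2 → each gets rank 1.
The 3 values of 5.3 occupy positions 3–5 → each gets rank 3.
The 2 values of 6.5 occupy positions 6–7 → each gets rank 6.
J has value 4.4 → rank 1.

1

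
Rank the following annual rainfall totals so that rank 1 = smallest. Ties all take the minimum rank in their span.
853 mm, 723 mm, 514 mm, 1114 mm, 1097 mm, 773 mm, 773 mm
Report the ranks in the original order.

Sorted (ascending): 514, 723, 773, 773, 853, 1097, 1114
The 2 values of 773 occupy positions 3–4 → each gets rank 3.

5, 2, 1, 7, 6, 3, 3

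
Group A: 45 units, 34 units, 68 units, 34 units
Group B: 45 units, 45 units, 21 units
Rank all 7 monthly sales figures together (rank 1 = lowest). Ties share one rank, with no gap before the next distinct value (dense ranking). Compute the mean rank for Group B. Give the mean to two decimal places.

Sorted (ascending): 21, 34, 34, 45, 45, 45, 68
The 2 values of 34 share dense rank 2.
The 3 values of 45 share dense rank 3.
Remaining distinct values take the next consecutive integers.
Group B values → pooled ranks: 45→3, 45→3, 21→1
Mean rank = (3 + 3 + 1) / 3 = 2.33

2.33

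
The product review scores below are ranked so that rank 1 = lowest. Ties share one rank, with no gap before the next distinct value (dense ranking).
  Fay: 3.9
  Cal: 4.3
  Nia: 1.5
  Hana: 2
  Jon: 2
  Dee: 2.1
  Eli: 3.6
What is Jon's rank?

Sorted (ascending): 1.5, 2, 2, 2.1, 3.6, 3.9, 4.3
The 2 values of 2 share dense rank 2.
Remaining distinct values take the next consecutive integers.
Jon has value 2 → rank 2.

2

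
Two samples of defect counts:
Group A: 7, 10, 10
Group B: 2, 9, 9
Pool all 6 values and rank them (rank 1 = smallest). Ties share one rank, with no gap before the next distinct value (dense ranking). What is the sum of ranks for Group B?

Sorted (ascending): 2, 7, 9, 9, 10, 10
The 2 values of 9 share dense rank 3.
The 2 values of 10 share dense rank 4.
Remaining distinct values take the next consecutive integers.
Group B values → pooled ranks: 2→1, 9→3, 9→3
Rank sum = 1 + 3 + 3 = 7

7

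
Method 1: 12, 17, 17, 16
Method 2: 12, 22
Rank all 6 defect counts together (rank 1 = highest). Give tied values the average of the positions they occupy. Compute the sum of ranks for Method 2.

Sorted (descending): 22, 17, 17, 16, 12, 12
The 2 values of 17 occupy positions 2–3 → average rank (2+3)/2 = 2.5.
The 2 values of 12 occupy positions 5–6 → average rank (5+6)/2 = 5.5.
Method 2 values → pooled ranks: 12→5.5, 22→1
Rank sum = 5.5 + 1 = 6.5

6.5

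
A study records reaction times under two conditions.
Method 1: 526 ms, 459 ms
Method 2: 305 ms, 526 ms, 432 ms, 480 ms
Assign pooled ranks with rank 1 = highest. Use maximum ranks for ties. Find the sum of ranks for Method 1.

6

Sorted (descending): 526, 526, 480, 459, 432, 305
The 2 values of 526 occupy positions 1–2 → each gets rank 2.
Method 1 values → pooled ranks: 526→2, 459→4
Rank sum = 2 + 4 = 6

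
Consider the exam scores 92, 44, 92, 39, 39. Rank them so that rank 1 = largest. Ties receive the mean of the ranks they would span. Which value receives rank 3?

Sorted (descending): 92, 92, 44, 39, 39
The 2 values of 92 occupy positions 1–2 → average rank (1+2)/2 = 1.5.
The 2 values of 39 occupy positions 4–5 → average rank (4+5)/2 = 4.5.
Rank 3 → value 44.

44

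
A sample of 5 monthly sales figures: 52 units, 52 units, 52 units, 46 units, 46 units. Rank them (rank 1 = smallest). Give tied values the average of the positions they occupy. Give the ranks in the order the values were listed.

Sorted (ascending): 46, 46, 52, 52, 52
The 2 values of 46 occupy positions 1–2 → average rank (1+2)/2 = 1.5.
The 3 values of 52 occupy positions 3–5 → average rank 4.

4, 4, 4, 1.5, 1.5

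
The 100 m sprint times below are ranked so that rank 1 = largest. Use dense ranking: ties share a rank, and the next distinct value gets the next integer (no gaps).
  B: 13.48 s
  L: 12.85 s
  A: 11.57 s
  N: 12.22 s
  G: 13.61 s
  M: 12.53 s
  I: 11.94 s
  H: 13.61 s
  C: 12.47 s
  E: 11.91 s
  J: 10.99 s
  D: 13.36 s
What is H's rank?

1

Sorted (descending): 13.61, 13.61, 13.48, 13.36, 12.85, 12.53, 12.47, 12.22, 11.94, 11.91, 11.57, 10.99
The 2 values of 13.61 share dense rank 1.
Remaining distinct values take the next consecutive integers.
H has value 13.61 s → rank 1.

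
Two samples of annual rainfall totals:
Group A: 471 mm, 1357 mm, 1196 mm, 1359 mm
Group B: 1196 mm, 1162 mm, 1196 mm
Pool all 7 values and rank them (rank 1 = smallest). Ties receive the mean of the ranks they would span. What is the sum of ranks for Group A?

18

Sorted (ascending): 471, 1162, 1196, 1196, 1196, 1357, 1359
The 3 values of 1196 occupy positions 3–5 → average rank 4.
Group A values → pooled ranks: 471→1, 1357→6, 1196→4, 1359→7
Rank sum = 1 + 6 + 4 + 7 = 18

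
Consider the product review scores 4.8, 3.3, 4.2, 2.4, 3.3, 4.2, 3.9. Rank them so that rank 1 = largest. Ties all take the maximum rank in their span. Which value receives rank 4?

Sorted (descending): 4.8, 4.2, 4.2, 3.9, 3.3, 3.3, 2.4
The 2 values of 4.2 occupy positions 2–3 → each gets rank 3.
The 2 values of 3.3 occupy positions 5–6 → each gets rank 6.
Rank 4 → value 3.9.

3.9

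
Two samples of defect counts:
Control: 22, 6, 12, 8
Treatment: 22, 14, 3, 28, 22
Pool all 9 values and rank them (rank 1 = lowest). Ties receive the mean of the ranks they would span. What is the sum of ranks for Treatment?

Sorted (ascending): 3, 6, 8, 12, 14, 22, 22, 22, 28
The 3 values of 22 occupy positions 6–8 → average rank 7.
Treatment values → pooled ranks: 22→7, 14→5, 3→1, 28→9, 22→7
Rank sum = 7 + 5 + 1 + 9 + 7 = 29

29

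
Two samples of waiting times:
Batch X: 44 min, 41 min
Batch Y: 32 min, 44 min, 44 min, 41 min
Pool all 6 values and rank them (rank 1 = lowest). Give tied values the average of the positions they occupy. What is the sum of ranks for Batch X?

7.5

Sorted (ascending): 32, 41, 41, 44, 44, 44
The 2 values of 41 occupy positions 2–3 → average rank (2+3)/2 = 2.5.
The 3 values of 44 occupy positions 4–6 → average rank 5.
Batch X values → pooled ranks: 44→5, 41→2.5
Rank sum = 5 + 2.5 = 7.5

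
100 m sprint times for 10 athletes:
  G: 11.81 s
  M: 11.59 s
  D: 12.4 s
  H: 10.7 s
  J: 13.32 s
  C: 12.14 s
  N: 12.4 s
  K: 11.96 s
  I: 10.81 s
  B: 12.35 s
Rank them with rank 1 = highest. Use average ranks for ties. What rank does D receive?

2.5

Sorted (descending): 13.32, 12.4, 12.4, 12.35, 12.14, 11.96, 11.81, 11.59, 10.81, 10.7
The 2 values of 12.4 occupy positions 2–3 → average rank (2+3)/2 = 2.5.
D has value 12.4 s → rank 2.5.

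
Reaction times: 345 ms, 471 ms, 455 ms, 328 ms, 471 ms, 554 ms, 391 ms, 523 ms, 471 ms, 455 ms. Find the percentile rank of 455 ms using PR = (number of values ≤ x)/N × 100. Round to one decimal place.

N = 10.
Strictly below 455: 3. Equal to 455: 2.
PR = 5/10 × 100 = 50.0

50.0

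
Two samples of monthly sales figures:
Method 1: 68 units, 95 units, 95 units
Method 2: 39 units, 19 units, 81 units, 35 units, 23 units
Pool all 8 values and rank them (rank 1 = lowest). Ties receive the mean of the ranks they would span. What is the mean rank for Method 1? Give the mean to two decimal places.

6.67

Sorted (ascending): 19, 23, 35, 39, 68, 81, 95, 95
The 2 values of 95 occupy positions 7–8 → average rank (7+8)/2 = 7.5.
Method 1 values → pooled ranks: 68→5, 95→7.5, 95→7.5
Mean rank = (5 + 7.5 + 7.5) / 3 = 6.67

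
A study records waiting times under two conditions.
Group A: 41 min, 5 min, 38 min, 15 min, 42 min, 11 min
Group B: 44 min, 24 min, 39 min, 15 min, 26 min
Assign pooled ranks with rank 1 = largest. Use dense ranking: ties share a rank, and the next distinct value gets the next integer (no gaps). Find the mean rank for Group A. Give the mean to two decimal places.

6.17

Sorted (descending): 44, 42, 41, 39, 38, 26, 24, 15, 15, 11, 5
The 2 values of 15 share dense rank 8.
Remaining distinct values take the next consecutive integers.
Group A values → pooled ranks: 41→3, 5→10, 38→5, 15→8, 42→2, 11→9
Mean rank = (3 + 10 + 5 + 8 + 2 + 9) / 6 = 6.17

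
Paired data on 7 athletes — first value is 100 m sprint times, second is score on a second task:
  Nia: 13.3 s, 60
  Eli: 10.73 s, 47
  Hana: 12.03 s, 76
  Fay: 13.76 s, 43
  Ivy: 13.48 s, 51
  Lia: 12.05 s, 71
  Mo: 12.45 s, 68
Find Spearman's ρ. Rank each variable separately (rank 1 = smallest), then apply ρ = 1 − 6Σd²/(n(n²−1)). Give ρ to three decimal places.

Ranks of variable 1: 5, 1, 2, 7, 6, 3, 4
Ranks of variable 2: 4, 2, 7, 1, 3, 6, 5
d = r₁ − r₂: 1, -1, -5, 6, 3, -3, -1
d²: 1, 1, 25, 36, 9, 9, 1; Σd² = 82
ρ = 1 − 6·82/(7·48) = 1 − 492/336 = -0.464

-0.464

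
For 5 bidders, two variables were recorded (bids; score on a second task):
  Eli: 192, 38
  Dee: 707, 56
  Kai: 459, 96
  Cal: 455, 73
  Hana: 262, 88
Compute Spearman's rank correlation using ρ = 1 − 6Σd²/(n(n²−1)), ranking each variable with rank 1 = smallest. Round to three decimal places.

0.300

Ranks of variable 1: 1, 5, 4, 3, 2
Ranks of variable 2: 1, 2, 5, 3, 4
d = r₁ − r₂: 0, 3, -1, 0, -2
d²: 0, 9, 1, 0, 4; Σd² = 14
ρ = 1 − 6·14/(5·24) = 1 − 84/120 = 0.300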